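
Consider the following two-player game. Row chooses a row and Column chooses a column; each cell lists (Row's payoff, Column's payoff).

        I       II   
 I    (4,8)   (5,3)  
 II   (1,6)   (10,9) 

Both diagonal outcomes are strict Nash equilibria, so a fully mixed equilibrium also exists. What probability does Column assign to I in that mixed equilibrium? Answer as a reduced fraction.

5/8

Column's mix q on I must make Row indifferent between I and II.
Row's payoff from I: 4q + 5(1−q). From II: 1q + 10(1−q).
Set equal: 3q = 5(1−q) → q = 5/8.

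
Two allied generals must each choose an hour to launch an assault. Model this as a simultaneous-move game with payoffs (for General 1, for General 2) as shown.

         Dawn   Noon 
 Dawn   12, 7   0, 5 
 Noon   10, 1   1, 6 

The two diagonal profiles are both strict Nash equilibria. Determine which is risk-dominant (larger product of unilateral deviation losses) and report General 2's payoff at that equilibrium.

At both Dawn: General 1 loses 12 − 10 = 2 by deviating; General 2 loses 7 − 5 = 2. Product = 2·2 = 4.
At both Noon: General 1 loses 1 − 0 = 1 by deviating; General 2 loses 6 − 1 = 5. Product = 1·5 = 5.
5 > 4, so both Noon is risk-dominant. General 2's payoff there is 6.

6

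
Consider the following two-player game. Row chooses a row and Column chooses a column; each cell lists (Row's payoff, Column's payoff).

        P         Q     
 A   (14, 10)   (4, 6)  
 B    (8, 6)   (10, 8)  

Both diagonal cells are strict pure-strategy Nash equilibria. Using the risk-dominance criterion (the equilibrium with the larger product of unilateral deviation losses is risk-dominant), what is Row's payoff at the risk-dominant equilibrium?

14

At (A, P): Row loses 14 − 8 = 6 by deviating; Column loses 10 − 6 = 4. Product = 6·4 = 24.
At (B, Q): Row loses 10 − 4 = 6 by deviating; Column loses 8 − 6 = 2. Product = 6·2 = 12.
24 > 12, so (A, P) is risk-dominant. Row's payoff there is 14.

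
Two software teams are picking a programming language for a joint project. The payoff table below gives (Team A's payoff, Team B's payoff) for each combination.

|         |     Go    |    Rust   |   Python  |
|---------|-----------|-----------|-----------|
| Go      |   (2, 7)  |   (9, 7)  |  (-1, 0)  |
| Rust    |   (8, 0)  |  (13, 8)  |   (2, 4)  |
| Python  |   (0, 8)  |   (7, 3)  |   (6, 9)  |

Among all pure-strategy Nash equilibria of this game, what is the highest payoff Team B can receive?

Both Rust is a pure NE (Team A: 13 ≥ 9; Team B: 8 ≥ 4). Team B gets 8.
Both Python is a pure NE (Team A: 6 ≥ 2; Team B: 9 ≥ 8). Team B gets 9.
Every other cell has a profitable deviation for at least one player. Highest of {8, 9} is 9.

9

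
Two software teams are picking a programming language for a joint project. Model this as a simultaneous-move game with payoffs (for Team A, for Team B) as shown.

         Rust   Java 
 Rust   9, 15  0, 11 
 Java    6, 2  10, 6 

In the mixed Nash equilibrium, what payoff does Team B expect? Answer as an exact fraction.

Team A mixes with probability p on Rust, chosen so Team B is indifferent: 15p + 2(1−p) = 11p + 6(1−p) gives p = 1/2.
Team B's expected payoff is 15·1/2 + 2·1/2 = 17/2.

17/2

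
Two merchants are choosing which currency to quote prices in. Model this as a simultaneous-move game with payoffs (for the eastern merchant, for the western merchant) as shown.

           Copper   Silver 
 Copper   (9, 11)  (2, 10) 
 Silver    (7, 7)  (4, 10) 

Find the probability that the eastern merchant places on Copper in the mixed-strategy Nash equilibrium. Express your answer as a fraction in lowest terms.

The eastern merchant's mix p on Copper must make the western merchant indifferent between Copper and Silver.
The western merchant's payoff from Copper: 11p + 7(1−p). From Silver: 10p + 10(1−p).
Set equal: 1p = 3(1−p) → p = 3/4.

3/4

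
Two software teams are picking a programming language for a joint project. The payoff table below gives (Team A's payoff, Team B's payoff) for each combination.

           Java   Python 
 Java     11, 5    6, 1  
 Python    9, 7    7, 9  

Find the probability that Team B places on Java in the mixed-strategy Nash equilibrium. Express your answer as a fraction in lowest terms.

1/3

Team B's mix q on Java must make Team A indifferent between Java and Python.
Team A's payoff from Java: 11q + 6(1−q). From Python: 9q + 7(1−q).
Set equal: 2q = 1(1−q) → q = 1/3.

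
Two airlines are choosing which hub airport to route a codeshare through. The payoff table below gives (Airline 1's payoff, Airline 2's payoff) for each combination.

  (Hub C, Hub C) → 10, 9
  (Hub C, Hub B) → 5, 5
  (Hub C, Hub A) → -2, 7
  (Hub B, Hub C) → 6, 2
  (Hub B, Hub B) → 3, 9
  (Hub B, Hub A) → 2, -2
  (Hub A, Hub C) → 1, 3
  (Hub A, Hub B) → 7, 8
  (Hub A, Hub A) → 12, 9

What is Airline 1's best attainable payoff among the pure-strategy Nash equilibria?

Both Hub C is a pure NE (Airline 1: 10 ≥ 6; Airline 2: 9 ≥ 7). Airline 1 gets 10.
Both Hub A is a pure NE (Airline 1: 12 ≥ 2; Airline 2: 9 ≥ 8). Airline 1 gets 12.
Every other cell has a profitable deviation for at least one player. Highest of {10, 12} is 12.

12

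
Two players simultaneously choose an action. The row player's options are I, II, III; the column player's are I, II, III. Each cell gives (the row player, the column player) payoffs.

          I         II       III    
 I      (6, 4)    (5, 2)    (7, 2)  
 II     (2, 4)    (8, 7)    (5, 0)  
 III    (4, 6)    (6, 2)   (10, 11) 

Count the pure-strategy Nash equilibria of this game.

Both I: the row player gets 6 (best alternative 4); the column player gets 4 (best alternative 2). Neither deviates — NE.
Both II: the row player gets 8 (best alternative 6); the column player gets 7 (best alternative 4). Neither deviates — NE.
Both III: the row player gets 10 (best alternative 7); the column player gets 11 (best alternative 6). Neither deviates — NE.
(I, II) is not a NE: the row player would switch to II (8 > 5).
No other cell survives both best-response checks, so there are 3 pure NE.

3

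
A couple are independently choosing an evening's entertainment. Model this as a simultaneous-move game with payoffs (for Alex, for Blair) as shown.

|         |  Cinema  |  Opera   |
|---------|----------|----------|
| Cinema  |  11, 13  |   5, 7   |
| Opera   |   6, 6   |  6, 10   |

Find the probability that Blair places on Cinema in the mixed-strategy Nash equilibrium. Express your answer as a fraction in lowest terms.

Blair's mix q on Cinema must make Alex indifferent between Cinema and Opera.
Alex's payoff from Cinema: 11q + 5(1−q). From Opera: 6q + 6(1−q).
Set equal: 5q = 1(1−q) → q = 1/6.

1/6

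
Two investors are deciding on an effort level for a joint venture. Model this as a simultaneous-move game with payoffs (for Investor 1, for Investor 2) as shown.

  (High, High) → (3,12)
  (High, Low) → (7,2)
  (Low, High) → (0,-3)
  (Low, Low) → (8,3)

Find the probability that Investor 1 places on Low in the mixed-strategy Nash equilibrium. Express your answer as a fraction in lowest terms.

Investor 1's mix p on High must make Investor 2 indifferent between High and Low.
Investor 2's payoff from High: 12p + (-3)(1−p). From Low: 2p + 3(1−p).
Set equal: 10p = 6(1−p) → p = 6/16 = 3/8.
Probability on Low is 1 − 3/8 = 5/8.

5/8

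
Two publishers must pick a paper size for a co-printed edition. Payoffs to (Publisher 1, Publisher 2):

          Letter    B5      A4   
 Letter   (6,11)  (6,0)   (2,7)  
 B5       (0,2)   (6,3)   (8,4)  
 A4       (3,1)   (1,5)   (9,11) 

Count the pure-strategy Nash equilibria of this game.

2

Both Letter: Publisher 1 gets 6 (best alternative 3); Publisher 2 gets 11 (best alternative 7). Neither deviates — NE.
Both A4: Publisher 1 gets 9 (best alternative 8); Publisher 2 gets 11 (best alternative 5). Neither deviates — NE.
Both B5 is not a NE: Publisher 2 would switch to A4 (4 > 3).
No other cell survives both best-response checks, so there are 2 pure NE.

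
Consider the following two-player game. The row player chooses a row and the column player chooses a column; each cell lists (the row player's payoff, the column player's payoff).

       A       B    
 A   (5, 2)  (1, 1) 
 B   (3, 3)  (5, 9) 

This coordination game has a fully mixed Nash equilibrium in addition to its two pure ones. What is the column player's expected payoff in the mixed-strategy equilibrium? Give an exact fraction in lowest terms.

The row player mixes with probability p on A, chosen so the column player is indifferent: 2p + 3(1−p) = 1p + 9(1−p) gives p = 6/7.
The column player's expected payoff is 2·6/7 + 3·1/7 = 15/7.

15/7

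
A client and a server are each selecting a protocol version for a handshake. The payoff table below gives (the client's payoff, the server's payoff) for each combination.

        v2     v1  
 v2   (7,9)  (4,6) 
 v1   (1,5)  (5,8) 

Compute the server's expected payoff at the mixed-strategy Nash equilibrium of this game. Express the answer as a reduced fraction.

The client mixes with probability p on v2, chosen so the server is indifferent: 9p + 5(1−p) = 6p + 8(1−p) gives p = 1/2.
The server's expected payoff is 9·1/2 + 5·1/2 = 7.

7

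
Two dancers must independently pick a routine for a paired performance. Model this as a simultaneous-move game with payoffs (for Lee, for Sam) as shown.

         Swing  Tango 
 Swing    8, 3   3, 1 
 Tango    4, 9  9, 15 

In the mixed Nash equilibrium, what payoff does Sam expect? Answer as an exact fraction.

9/2

Lee mixes with probability p on Swing, chosen so Sam is indifferent: 3p + 9(1−p) = 1p + 15(1−p) gives p = 3/4.
Sam's expected payoff is 3·3/4 + 9·1/4 = 9/2.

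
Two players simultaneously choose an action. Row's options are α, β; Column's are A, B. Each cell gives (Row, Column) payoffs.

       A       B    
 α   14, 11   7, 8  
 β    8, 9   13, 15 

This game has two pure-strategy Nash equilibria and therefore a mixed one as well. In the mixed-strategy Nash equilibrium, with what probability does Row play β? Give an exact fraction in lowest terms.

1/3

Row's mix p on α must make Column indifferent between A and B.
Column's payoff from A: 11p + 9(1−p). From B: 8p + 15(1−p).
Set equal: 3p = 6(1−p) → p = 6/9 = 2/3.
Probability on β is 1 − 2/3 = 1/3.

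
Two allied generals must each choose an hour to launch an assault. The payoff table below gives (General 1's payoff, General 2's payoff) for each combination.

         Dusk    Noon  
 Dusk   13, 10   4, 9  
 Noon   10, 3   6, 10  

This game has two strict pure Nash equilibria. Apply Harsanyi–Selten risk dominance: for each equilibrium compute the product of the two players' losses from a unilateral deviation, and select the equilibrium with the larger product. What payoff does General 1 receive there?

At both Dusk: General 1 loses 13 − 10 = 3 by deviating; General 2 loses 10 − 9 = 1. Product = 3·1 = 3.
At both Noon: General 1 loses 6 − 4 = 2 by deviating; General 2 loses 10 − 3 = 7. Product = 2·7 = 14.
14 > 3, so both Noon is risk-dominant. General 1's payoff there is 6.

6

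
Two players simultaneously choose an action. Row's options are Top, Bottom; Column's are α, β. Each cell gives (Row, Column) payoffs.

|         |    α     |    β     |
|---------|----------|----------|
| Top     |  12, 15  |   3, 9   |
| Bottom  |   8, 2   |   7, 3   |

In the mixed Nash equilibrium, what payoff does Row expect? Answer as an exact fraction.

15/2

Column mixes with probability q on α, chosen so Row is indifferent: 12q + 3(1−q) = 8q + 7(1−q) gives q = 1/2.
Row's expected payoff (from either row, since indifferent) is 12·1/2 + 3·1/2 = 15/2.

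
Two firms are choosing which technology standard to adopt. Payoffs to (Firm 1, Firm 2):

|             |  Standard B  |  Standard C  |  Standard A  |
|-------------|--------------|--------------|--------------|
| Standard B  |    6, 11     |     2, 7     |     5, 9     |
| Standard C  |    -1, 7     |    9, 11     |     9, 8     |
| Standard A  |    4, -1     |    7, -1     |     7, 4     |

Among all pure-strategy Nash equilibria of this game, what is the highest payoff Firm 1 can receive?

9

Both Standard B is a pure NE (Firm 1: 6 ≥ 4; Firm 2: 11 ≥ 9). Firm 1 gets 6.
Both Standard C is a pure NE (Firm 1: 9 ≥ 7; Firm 2: 11 ≥ 8). Firm 1 gets 9.
Every other cell has a profitable deviation for at least one player. Highest of {6, 9} is 9.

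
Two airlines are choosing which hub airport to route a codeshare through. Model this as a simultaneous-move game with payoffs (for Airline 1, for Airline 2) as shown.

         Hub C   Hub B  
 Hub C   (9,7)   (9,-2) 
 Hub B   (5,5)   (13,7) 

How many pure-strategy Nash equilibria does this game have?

2

Both Hub C: Airline 1 gets 9 (best alternative 5); Airline 2 gets 7 (best alternative -2). Neither deviates — NE.
Both Hub B: Airline 1 gets 13 (best alternative 9); Airline 2 gets 7 (best alternative 5). Neither deviates — NE.
(Hub C, Hub B) is not a NE: Airline 1 would switch to Hub B (13 > 9).
No other cell survives both best-response checks, so there are 2 pure NE.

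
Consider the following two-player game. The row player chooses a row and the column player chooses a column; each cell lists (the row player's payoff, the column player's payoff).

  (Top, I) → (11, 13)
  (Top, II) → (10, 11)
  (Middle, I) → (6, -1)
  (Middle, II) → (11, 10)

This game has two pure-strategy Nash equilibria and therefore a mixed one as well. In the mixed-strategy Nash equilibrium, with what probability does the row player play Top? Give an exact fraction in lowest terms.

11/13

The row player's mix p on Top must make the column player indifferent between I and II.
The column player's payoff from I: 13p + (-1)(1−p). From II: 11p + 10(1−p).
Set equal: 2p = 11(1−p) → p = 11/13.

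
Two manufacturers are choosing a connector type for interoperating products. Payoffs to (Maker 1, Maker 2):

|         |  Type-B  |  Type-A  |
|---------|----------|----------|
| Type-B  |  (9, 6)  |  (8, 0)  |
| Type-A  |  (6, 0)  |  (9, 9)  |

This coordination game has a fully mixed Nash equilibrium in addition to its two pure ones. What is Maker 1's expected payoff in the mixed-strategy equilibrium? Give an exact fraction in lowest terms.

Maker 2 mixes with probability q on Type-B, chosen so Maker 1 is indifferent: 9q + 8(1−q) = 6q + 9(1−q) gives q = 1/4.
Maker 1's expected payoff (from either row, since indifferent) is 9·1/4 + 8·3/4 = 33/4.

33/4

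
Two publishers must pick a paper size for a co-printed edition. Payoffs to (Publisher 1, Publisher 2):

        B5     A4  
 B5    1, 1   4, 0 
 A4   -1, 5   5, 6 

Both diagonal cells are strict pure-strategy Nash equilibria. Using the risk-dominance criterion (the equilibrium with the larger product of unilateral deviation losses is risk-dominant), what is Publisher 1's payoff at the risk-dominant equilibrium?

1

At both B5: Publisher 1 loses 1 − (-1) = 2 by deviating; Publisher 2 loses 1 − 0 = 1. Product = 2·1 = 2.
At both A4: Publisher 1 loses 5 − 4 = 1 by deviating; Publisher 2 loses 6 − 5 = 1. Product = 1·1 = 1.
2 > 1, so both B5 is risk-dominant. Publisher 1's payoff there is 1.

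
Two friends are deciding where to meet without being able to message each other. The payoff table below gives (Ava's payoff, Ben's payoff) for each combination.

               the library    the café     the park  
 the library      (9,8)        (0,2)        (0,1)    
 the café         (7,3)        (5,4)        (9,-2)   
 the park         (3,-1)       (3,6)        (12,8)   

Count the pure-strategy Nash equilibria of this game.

Both the library: Ava gets 9 (best alternative 7); Ben gets 8 (best alternative 2). Neither deviates — NE.
Both the café: Ava gets 5 (best alternative 3); Ben gets 4 (best alternative 3). Neither deviates — NE.
Both the park: Ava gets 12 (best alternative 9); Ben gets 8 (best alternative 6). Neither deviates — NE.
(the café, the park) is not a NE: Ava would switch to the park (12 > 9).
No other cell survives both best-response checks, so there are 3 pure NE.

3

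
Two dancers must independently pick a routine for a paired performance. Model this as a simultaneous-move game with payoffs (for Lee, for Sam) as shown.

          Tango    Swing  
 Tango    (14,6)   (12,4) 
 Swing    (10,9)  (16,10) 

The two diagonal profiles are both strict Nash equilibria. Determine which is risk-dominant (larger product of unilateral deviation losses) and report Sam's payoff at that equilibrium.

6

At both Tango: Lee loses 14 − 10 = 4 by deviating; Sam loses 6 − 4 = 2. Product = 4·2 = 8.
At both Swing: Lee loses 16 − 12 = 4 by deviating; Sam loses 10 − 9 = 1. Product = 4·1 = 4.
8 > 4, so both Tango is risk-dominant. Sam's payoff there is 6.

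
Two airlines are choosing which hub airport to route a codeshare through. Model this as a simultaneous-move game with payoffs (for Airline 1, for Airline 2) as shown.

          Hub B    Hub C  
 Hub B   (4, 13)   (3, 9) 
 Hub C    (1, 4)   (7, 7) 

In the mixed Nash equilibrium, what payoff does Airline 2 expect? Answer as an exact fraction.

Airline 1 mixes with probability p on Hub B, chosen so Airline 2 is indifferent: 13p + 4(1−p) = 9p + 7(1−p) gives p = 3/7.
Airline 2's expected payoff is 13·3/7 + 4·4/7 = 55/7.

55/7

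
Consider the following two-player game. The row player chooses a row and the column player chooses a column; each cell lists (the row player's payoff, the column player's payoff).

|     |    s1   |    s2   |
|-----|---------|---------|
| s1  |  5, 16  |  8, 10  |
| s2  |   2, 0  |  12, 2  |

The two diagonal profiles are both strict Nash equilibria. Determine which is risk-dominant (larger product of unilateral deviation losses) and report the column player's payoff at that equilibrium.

16

At both s1: the row player loses 5 − 2 = 3 by deviating; the column player loses 16 − 10 = 6. Product = 3·6 = 18.
At both s2: the row player loses 12 − 8 = 4 by deviating; the column player loses 2 − 0 = 2. Product = 4·2 = 8.
18 > 8, so both s1 is risk-dominant. The column player's payoff there is 16.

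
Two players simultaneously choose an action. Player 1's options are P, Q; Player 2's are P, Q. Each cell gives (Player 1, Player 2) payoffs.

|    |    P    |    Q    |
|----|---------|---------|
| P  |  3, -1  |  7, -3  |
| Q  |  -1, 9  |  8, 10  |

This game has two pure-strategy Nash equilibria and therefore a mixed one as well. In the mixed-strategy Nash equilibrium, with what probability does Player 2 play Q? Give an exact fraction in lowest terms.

Player 2's mix q on P must make Player 1 indifferent between P and Q.
Player 1's payoff from P: 3q + 7(1−q). From Q: (-1)q + 8(1−q).
Set equal: 4q = 1(1−q) → q = 1/5.
Probability on Q is 1 − 1/5 = 4/5.

4/5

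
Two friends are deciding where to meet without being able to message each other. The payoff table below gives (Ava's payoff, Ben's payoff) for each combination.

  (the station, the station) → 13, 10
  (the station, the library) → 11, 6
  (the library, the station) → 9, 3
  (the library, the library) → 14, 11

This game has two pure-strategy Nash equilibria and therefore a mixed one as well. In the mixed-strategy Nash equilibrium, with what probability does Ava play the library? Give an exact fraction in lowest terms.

Ava's mix p on the station must make Ben indifferent between the station and the library.
Ben's payoff from the station: 10p + 3(1−p). From the library: 6p + 11(1−p).
Set equal: 4p = 8(1−p) → p = 8/12 = 2/3.
Probability on the library is 1 − 2/3 = 1/3.

1/3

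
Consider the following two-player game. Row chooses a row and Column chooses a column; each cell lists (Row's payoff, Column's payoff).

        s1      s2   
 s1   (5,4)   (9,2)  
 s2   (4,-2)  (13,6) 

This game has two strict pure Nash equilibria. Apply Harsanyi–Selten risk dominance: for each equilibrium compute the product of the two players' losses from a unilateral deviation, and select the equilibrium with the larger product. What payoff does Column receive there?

6

At both s1: Row loses 5 − 4 = 1 by deviating; Column loses 4 − 2 = 2. Product = 1·2 = 2.
At both s2: Row loses 13 − 9 = 4 by deviating; Column loses 6 − (-2) = 8. Product = 4·8 = 32.
32 > 2, so both s2 is risk-dominant. Column's payoff there is 6.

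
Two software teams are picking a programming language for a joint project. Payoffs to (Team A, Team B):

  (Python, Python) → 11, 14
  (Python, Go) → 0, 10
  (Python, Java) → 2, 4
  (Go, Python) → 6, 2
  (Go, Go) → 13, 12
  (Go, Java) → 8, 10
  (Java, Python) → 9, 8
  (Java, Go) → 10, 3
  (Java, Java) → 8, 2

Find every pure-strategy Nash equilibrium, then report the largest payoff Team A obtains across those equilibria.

13

Both Python is a pure NE (Team A: 11 ≥ 9; Team B: 14 ≥ 10). Team A gets 11.
Both Go is a pure NE (Team A: 13 ≥ 10; Team B: 12 ≥ 10). Team A gets 13.
Every other cell has a profitable deviation for at least one player. Highest of {11, 13} is 13.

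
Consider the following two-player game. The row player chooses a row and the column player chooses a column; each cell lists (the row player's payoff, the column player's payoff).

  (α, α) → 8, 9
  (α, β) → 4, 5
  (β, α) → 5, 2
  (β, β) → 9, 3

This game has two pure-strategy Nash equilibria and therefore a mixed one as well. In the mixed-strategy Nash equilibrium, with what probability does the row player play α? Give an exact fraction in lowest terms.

1/5

The row player's mix p on α must make the column player indifferent between α and β.
The column player's payoff from α: 9p + 2(1−p). From β: 5p + 3(1−p).
Set equal: 4p = 1(1−p) → p = 1/5.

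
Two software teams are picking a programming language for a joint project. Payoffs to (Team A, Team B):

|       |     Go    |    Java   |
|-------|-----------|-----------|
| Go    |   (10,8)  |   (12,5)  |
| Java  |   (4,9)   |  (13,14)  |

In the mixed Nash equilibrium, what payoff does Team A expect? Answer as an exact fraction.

Team B mixes with probability q on Go, chosen so Team A is indifferent: 10q + 12(1−q) = 4q + 13(1−q) gives q = 1/7.
Team A's expected payoff (from either row, since indifferent) is 10·1/7 + 12·6/7 = 82/7.

82/7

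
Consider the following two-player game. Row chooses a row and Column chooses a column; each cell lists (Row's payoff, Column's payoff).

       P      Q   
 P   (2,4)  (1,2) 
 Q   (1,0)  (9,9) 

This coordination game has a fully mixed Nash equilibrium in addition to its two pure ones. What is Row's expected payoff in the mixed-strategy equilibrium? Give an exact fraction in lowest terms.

Column mixes with probability q on P, chosen so Row is indifferent: 2q + 1(1−q) = 1q + 9(1−q) gives q = 8/9.
Row's expected payoff (from either row, since indifferent) is 2·8/9 + 1·1/9 = 17/9.

17/9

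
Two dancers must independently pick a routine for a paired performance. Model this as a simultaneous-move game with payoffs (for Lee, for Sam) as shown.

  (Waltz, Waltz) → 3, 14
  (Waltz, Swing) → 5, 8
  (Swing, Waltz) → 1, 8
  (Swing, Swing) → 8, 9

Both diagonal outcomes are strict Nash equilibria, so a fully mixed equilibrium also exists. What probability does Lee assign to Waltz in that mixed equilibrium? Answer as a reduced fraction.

1/7

Lee's mix p on Waltz must make Sam indifferent between Waltz and Swing.
Sam's payoff from Waltz: 14p + 8(1−p). From Swing: 8p + 9(1−p).
Set equal: 6p = 1(1−p) → p = 1/7.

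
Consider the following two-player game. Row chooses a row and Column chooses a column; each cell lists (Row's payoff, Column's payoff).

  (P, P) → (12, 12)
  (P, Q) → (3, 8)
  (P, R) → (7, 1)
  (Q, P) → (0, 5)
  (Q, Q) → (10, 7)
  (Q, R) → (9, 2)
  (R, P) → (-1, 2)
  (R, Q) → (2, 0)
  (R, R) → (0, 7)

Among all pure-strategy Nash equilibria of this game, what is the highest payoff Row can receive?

12

Both P is a pure NE (Row: 12 ≥ 0; Column: 12 ≥ 8). Row gets 12.
Both Q is a pure NE (Row: 10 ≥ 3; Column: 7 ≥ 5). Row gets 10.
Every other cell has a profitable deviation for at least one player. Highest of {12, 10} is 12.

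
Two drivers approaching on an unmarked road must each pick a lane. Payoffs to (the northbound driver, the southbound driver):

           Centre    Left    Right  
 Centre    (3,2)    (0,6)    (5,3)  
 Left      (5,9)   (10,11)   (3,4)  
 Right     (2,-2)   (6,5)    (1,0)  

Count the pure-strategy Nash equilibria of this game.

Both Left: the northbound driver gets 10 (best alternative 6); the southbound driver gets 11 (best alternative 9). Neither deviates — NE.
Both Right is not a NE: the northbound driver would switch to Centre (5 > 1).
No other cell survives both best-response checks, so there is 1 pure NE.

1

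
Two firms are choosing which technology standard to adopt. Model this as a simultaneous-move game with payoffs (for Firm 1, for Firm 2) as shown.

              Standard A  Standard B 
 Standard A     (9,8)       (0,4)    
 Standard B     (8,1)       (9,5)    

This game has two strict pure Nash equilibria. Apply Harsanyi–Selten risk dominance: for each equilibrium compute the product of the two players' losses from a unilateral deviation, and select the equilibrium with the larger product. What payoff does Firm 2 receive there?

At both Standard A: Firm 1 loses 9 − 8 = 1 by deviating; Firm 2 loses 8 − 4 = 4. Product = 1·4 = 4.
At both Standard B: Firm 1 loses 9 − 0 = 9 by deviating; Firm 2 loses 5 − 1 = 4. Product = 9·4 = 36.
36 > 4, so both Standard B is risk-dominant. Firm 2's payoff there is 5.

5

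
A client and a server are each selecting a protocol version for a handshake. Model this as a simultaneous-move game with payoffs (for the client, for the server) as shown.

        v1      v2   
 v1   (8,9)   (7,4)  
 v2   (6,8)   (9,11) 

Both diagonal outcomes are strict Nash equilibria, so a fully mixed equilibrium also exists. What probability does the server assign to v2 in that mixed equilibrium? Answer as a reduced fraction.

1/2

The server's mix q on v1 must make the client indifferent between v1 and v2.
The client's payoff from v1: 8q + 7(1−q). From v2: 6q + 9(1−q).
Set equal: 2q = 2(1−q) → q = 2/4 = 1/2.
Probability on v2 is 1 − 1/2 = 1/2.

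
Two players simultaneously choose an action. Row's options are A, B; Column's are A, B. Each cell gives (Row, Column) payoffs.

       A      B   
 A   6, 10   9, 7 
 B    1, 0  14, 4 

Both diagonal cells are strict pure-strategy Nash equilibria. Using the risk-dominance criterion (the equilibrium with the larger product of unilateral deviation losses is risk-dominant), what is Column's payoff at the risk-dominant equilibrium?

At both A: Row loses 6 − 1 = 5 by deviating; Column loses 10 − 7 = 3. Product = 5·3 = 15.
At both B: Row loses 14 − 9 = 5 by deviating; Column loses 4 − 0 = 4. Product = 5·4 = 20.
20 > 15, so both B is risk-dominant. Column's payoff there is 4.

4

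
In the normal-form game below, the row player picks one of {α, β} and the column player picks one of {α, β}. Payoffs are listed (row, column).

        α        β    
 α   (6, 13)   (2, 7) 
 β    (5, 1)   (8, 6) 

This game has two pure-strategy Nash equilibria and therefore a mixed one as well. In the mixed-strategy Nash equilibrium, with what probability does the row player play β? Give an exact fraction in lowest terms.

6/11

The row player's mix p on α must make the column player indifferent between α and β.
The column player's payoff from α: 13p + 1(1−p). From β: 7p + 6(1−p).
Set equal: 6p = 5(1−p) → p = 5/11.
Probability on β is 1 − 5/11 = 6/11.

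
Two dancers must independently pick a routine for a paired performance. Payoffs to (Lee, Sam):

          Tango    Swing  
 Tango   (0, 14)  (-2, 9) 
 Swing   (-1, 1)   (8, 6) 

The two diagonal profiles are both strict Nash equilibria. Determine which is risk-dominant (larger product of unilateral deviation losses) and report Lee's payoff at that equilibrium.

At both Tango: Lee loses 0 − (-1) = 1 by deviating; Sam loses 14 − 9 = 5. Product = 1·5 = 5.
At both Swing: Lee loses 8 − (-2) = 10 by deviating; Sam loses 6 − 1 = 5. Product = 10·5 = 50.
50 > 5, so both Swing is risk-dominant. Lee's payoff there is 8.

8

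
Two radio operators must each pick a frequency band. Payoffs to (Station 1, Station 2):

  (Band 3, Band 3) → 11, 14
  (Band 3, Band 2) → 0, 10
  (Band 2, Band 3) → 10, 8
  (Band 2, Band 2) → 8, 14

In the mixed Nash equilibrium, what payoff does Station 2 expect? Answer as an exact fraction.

58/5

Station 1 mixes with probability p on Band 3, chosen so Station 2 is indifferent: 14p + 8(1−p) = 10p + 14(1−p) gives p = 3/5.
Station 2's expected payoff is 14·3/5 + 8·2/5 = 58/5.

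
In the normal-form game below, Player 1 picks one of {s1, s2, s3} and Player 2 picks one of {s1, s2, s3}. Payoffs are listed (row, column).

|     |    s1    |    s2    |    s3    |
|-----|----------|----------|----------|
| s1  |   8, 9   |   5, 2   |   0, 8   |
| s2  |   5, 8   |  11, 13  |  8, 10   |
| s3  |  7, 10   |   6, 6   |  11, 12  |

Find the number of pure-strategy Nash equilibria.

Both s1: Player 1 gets 8 (best alternative 7); Player 2 gets 9 (best alternative 8). Neither deviates — NE.
Both s2: Player 1 gets 11 (best alternative 6); Player 2 gets 13 (best alternative 10). Neither deviates — NE.
Both s3: Player 1 gets 11 (best alternative 8); Player 2 gets 12 (best alternative 10). Neither deviates — NE.
(s2, s1) is not a NE: Player 1 would switch to s1 (8 > 5).
No other cell survives both best-response checks, so there are 3 pure NE.

3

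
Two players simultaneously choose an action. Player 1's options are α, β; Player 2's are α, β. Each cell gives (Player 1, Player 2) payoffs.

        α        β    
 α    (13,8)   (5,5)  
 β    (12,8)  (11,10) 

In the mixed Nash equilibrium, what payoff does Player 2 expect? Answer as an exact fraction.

8

Player 1 mixes with probability p on α, chosen so Player 2 is indifferent: 8p + 8(1−p) = 5p + 10(1−p) gives p = 2/5.
Player 2's expected payoff is 8·2/5 + 8·3/5 = 8.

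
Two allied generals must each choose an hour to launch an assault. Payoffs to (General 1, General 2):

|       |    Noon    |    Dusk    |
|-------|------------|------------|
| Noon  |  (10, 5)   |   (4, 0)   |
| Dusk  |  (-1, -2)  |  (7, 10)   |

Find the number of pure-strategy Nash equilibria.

2

Both Noon: General 1 gets 10 (best alternative -1); General 2 gets 5 (best alternative 0). Neither deviates — NE.
Both Dusk: General 1 gets 7 (best alternative 4); General 2 gets 10 (best alternative -2). Neither deviates — NE.
(Dusk, Noon) is not a NE: General 1 would switch to Noon (10 > -1).
No other cell survives both best-response checks, so there are 2 pure NE.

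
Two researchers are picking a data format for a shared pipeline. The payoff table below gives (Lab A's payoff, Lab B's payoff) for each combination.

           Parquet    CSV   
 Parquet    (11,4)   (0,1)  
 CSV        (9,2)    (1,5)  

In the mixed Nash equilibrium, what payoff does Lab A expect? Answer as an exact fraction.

Lab B mixes with probability q on Parquet, chosen so Lab A is indifferent: 11q + 0(1−q) = 9q + 1(1−q) gives q = 1/3.
Lab A's expected payoff (from either row, since indifferent) is 11·1/3 + 0·2/3 = 11/3.

11/3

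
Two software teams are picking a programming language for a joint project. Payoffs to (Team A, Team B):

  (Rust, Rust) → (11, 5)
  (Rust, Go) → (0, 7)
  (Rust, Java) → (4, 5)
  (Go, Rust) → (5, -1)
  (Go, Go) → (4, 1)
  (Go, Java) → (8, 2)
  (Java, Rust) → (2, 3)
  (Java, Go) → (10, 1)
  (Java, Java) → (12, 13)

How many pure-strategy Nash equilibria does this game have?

1

Both Java: Team A gets 12 (best alternative 8); Team B gets 13 (best alternative 3). Neither deviates — NE.
Both Rust is not a NE: Team B would switch to Go (7 > 5).
No other cell survives both best-response checks, so there is 1 pure NE.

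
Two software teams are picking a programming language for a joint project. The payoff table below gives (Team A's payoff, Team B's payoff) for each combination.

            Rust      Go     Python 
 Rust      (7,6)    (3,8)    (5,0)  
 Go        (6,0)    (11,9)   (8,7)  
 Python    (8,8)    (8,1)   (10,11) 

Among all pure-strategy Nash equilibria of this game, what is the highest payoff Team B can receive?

Both Go is a pure NE (Team A: 11 ≥ 8; Team B: 9 ≥ 7). Team B gets 9.
Both Python is a pure NE (Team A: 10 ≥ 8; Team B: 11 ≥ 8). Team B gets 11.
Every other cell has a profitable deviation for at least one player. Highest of {9, 11} is 11.

11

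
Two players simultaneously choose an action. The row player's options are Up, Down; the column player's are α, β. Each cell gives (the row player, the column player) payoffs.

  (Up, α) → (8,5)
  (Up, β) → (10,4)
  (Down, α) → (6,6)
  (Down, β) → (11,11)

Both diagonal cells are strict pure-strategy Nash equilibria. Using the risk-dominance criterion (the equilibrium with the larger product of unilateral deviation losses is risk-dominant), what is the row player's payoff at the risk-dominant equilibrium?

11

At (Up, α): the row player loses 8 − 6 = 2 by deviating; the column player loses 5 − 4 = 1. Product = 2·1 = 2.
At (Down, β): the row player loses 11 − 10 = 1 by deviating; the column player loses 11 − 6 = 5. Product = 1·5 = 5.
5 > 2, so (Down, β) is risk-dominant. The row player's payoff there is 11.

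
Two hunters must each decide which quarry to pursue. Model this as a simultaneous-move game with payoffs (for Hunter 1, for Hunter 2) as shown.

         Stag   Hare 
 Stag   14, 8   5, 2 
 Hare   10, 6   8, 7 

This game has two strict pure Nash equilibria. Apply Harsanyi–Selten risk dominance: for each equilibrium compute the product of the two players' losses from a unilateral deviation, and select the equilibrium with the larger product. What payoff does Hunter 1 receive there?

14

At both Stag: Hunter 1 loses 14 − 10 = 4 by deviating; Hunter 2 loses 8 − 2 = 6. Product = 4·6 = 24.
At both Hare: Hunter 1 loses 8 − 5 = 3 by deviating; Hunter 2 loses 7 − 6 = 1. Product = 3·1 = 3.
24 > 3, so both Stag is risk-dominant. Hunter 1's payoff there is 14.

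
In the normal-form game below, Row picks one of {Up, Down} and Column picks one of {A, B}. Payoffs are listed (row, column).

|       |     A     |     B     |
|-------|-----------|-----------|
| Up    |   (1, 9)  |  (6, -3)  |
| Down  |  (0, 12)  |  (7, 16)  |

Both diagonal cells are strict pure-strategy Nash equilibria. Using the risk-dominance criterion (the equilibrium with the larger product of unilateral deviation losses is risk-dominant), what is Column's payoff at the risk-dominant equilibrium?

9

At (Up, A): Row loses 1 − 0 = 1 by deviating; Column loses 9 − (-3) = 12. Product = 1·12 = 12.
At (Down, B): Row loses 7 − 6 = 1 by deviating; Column loses 16 − 12 = 4. Product = 1·4 = 4.
12 > 4, so (Up, A) is risk-dominant. Column's payoff there is 9.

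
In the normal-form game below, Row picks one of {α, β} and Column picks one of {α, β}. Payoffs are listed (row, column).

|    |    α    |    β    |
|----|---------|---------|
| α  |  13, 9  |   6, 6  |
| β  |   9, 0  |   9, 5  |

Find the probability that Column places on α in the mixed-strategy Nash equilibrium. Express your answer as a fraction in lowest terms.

Column's mix q on α must make Row indifferent between α and β.
Row's payoff from α: 13q + 6(1−q). From β: 9q + 9(1−q).
Set equal: 4q = 3(1−q) → q = 3/7.

3/7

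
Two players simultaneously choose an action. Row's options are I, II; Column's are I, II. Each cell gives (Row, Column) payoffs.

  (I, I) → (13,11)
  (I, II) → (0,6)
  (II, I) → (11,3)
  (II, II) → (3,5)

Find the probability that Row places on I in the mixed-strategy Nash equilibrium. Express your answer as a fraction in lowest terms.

Row's mix p on I must make Column indifferent between I and II.
Column's payoff from I: 11p + 3(1−p). From II: 6p + 5(1−p).
Set equal: 5p = 2(1−p) → p = 2/7.

2/7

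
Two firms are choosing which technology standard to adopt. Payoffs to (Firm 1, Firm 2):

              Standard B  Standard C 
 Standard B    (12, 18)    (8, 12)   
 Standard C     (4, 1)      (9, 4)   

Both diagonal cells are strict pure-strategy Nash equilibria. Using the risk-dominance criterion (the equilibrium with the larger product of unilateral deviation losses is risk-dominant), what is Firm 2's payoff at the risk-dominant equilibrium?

At both Standard B: Firm 1 loses 12 − 4 = 8 by deviating; Firm 2 loses 18 − 12 = 6. Product = 8·6 = 48.
At both Standard C: Firm 1 loses 9 − 8 = 1 by deviating; Firm 2 loses 4 − 1 = 3. Product = 1·3 = 3.
48 > 3, so both Standard B is risk-dominant. Firm 2's payoff there is 18.

18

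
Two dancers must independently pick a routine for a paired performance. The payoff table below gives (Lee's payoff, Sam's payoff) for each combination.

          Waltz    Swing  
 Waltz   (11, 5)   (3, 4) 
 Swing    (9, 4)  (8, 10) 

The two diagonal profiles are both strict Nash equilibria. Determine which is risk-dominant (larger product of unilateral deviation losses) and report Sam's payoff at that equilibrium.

At both Waltz: Lee loses 11 − 9 = 2 by deviating; Sam loses 5 − 4 = 1. Product = 2·1 = 2.
At both Swing: Lee loses 8 − 3 = 5 by deviating; Sam loses 10 − 4 = 6. Product = 5·6 = 30.
30 > 2, so both Swing is risk-dominant. Sam's payoff there is 10.

10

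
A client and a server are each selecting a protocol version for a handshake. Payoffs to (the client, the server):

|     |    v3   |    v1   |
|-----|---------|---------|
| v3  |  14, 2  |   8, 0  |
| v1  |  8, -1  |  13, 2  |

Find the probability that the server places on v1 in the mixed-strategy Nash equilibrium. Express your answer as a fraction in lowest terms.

6/11

The server's mix q on v3 must make the client indifferent between v3 and v1.
The client's payoff from v3: 14q + 8(1−q). From v1: 8q + 13(1−q).
Set equal: 6q = 5(1−q) → q = 5/11.
Probability on v1 is 1 − 5/11 = 6/11.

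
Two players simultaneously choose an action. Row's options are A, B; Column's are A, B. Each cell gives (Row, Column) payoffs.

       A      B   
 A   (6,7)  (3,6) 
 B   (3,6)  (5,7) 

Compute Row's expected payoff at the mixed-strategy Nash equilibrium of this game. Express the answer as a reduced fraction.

Column mixes with probability q on A, chosen so Row is indifferent: 6q + 3(1−q) = 3q + 5(1−q) gives q = 2/5.
Row's expected payoff (from either row, since indifferent) is 6·2/5 + 3·3/5 = 21/5.

21/5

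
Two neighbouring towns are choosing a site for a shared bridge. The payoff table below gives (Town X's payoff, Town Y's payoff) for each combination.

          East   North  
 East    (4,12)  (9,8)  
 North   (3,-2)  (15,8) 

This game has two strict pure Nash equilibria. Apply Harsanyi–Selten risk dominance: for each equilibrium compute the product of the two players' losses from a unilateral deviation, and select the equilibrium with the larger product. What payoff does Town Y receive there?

At both East: Town X loses 4 − 3 = 1 by deviating; Town Y loses 12 − 8 = 4. Product = 1·4 = 4.
At both North: Town X loses 15 − 9 = 6 by deviating; Town Y loses 8 − (-2) = 10. Product = 6·10 = 60.
60 > 4, so both North is risk-dominant. Town Y's payoff there is 8.

8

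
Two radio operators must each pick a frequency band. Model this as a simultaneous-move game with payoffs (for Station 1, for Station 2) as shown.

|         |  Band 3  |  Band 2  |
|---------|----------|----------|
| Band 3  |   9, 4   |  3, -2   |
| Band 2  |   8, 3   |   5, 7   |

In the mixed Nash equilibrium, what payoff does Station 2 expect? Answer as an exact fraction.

Station 1 mixes with probability p on Band 3, chosen so Station 2 is indifferent: 4p + 3(1−p) = (-2)p + 7(1−p) gives p = 2/5.
Station 2's expected payoff is 4·2/5 + 3·3/5 = 17/5.

17/5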